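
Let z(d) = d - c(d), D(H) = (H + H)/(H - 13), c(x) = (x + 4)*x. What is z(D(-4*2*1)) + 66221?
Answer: 29202197/441 ≈ 66218.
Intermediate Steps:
c(x) = x*(4 + x) (c(x) = (4 + x)*x = x*(4 + x))
D(H) = 2*H/(-13 + H) (D(H) = (2*H)/(-13 + H) = 2*H/(-13 + H))
z(d) = d - d*(4 + d)
z(D(-4*2*1)) + 66221 = (2*(-4*2*1)/(-13 - 4*2*1))*(-3 - 2*-4*2*1/(-13 - 4*2*1)) + 66221 = (2*(-8*1)/(-13 - 8*1))*(-3 - 2*(-8*1)/(-13 - 8*1)) + 66221 = (2*(-8)/(-13 - 8))*(-3 - 2*(-8)/(-13 - 8)) + 66221 = (2*(-8)/(-21))*(-3 - 2*(-8)/(-21)) + 66221 = (2*(-8)*(-1/21))*(-3 - 2*(-8)*(-1)/21) + 66221 = 16*(-3 - 1*16/21)/21 + 66221 = 16*(-3 - 16/21)/21 + 66221 = (16/21)*(-79/21) + 66221 = -1264/441 + 66221 = 29202197/441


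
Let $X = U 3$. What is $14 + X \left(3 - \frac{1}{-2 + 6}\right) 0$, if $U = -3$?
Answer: $14$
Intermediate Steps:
$X = -9$ ($X = \left(-3\right) 3 = -9$)
$14 + X \left(3 - \frac{1}{-2 + 6}\right) 0 = 14 - 9 \left(3 - \frac{1}{-2 + 6}\right) 0 = 14 - 9 \left(3 - \frac{1}{4}\right) 0 = 14 - 9 \cdot \frac{11}{4} \cdot 0 = 14 - 0 = 14 + 0 = 14$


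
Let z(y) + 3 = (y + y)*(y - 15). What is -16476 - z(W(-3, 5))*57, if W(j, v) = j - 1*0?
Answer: -22461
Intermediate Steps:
W(j, v) = j (W(j, v) = j + 0 = j)
z(y) = -3 + 2*y*(-15 + y) (z(y) = -3 + (y + y)*(y - 15) = -3 + (2*y)*(-15 + y) = -3 + 2*y*(-15 + y))
-16476 - z(W(-3, 5))*57 = -16476 - (-3 - 30*(-3) + 2*(-3)**2)*57 = -16476 - (-3 + 90 + 2*9)*57 = -16476 - (-3 + 90 + 18)*57 = -16476 - 105*57 = -16476 - 1*5985 = -16476 - 5985 = -22461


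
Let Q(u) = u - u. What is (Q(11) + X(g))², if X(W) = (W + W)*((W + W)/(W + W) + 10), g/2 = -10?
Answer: 193600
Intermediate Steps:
g = -20 (g = 2*(-10) = -20)
Q(u) = 0
X(W) = 22*W (X(W) = (2*W)*((2*W)/((2*W)) + 10) = (2*W)*((2*W)*(1/(2*W)) + 10) = (2*W)*(1 + 10) = (2*W)*11 = 22*W)
(Q(11) + X(g))² = (0 + 22*(-20))² = (0 - 440)² = (-440)² = 193600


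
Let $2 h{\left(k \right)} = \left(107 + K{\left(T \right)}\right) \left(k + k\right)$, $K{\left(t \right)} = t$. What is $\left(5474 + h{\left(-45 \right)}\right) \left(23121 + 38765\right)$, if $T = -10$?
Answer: $68631574$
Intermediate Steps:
$h{\left(k \right)} = 97 k$ ($h{\left(k \right)} = \frac{\left(107 - 10\right) \left(k + k\right)}{2} = \frac{97 \cdot 2 k}{2} = \frac{194 k}{2} = 97 k$)
$\left(5474 + h{\left(-45 \right)}\right) \left(23121 + 38765\right) = \left(5474 + 97 \left(-45\right)\right) \left(23121 + 38765\right) = \left(5474 - 4365\right) 61886 = 1109 \cdot 61886 = 68631574$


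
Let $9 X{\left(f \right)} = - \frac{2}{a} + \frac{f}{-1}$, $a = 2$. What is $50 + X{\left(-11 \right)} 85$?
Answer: $\frac{1300}{9} \approx 144.44$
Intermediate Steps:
$X{\left(f \right)} = - \frac{1}{9} - \frac{f}{9}$ ($X{\left(f \right)} = \frac{- \frac{2}{2} + \frac{f}{-1}}{9} = \frac{\left(-2\right) \frac{1}{2} + f \left(-1\right)}{9} = \frac{-1 - f}{9} = - \frac{1}{9} - \frac{f}{9}$)
$50 + X{\left(-11 \right)} 85 = 50 + \left(- \frac{1}{9} - - \frac{11}{9}\right) 85 = 50 + \left(- \frac{1}{9} + \frac{11}{9}\right) 85 = 50 + \frac{10}{9} \cdot 85 = 50 + \frac{850}{9} = \frac{1300}{9}$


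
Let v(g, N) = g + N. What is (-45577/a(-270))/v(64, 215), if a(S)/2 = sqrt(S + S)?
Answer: 45577*I*sqrt(15)/50220 ≈ 3.5149*I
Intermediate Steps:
v(g, N) = N + g
a(S) = 2*sqrt(2)*sqrt(S) (a(S) = 2*sqrt(S + S) = 2*sqrt(2*S) = 2*(sqrt(2)*sqrt(S)) = 2*sqrt(2)*sqrt(S))
(-45577/a(-270))/v(64, 215) = (-45577*(-I*sqrt(15)/180))/(215 + 64) = -45577*(-I*sqrt(15)/180)/279 = -45577*(-I*sqrt(15)/180)*(1/279) = -(-45577)*I*sqrt(15)/180*(1/279) = (45577*I*sqrt(15)/180)*(1/279) = 45577*I*sqrt(15)/50220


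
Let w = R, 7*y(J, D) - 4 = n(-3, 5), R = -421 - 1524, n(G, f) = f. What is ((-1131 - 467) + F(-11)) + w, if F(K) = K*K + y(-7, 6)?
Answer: -23945/7 ≈ -3420.7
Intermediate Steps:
R = -1945
y(J, D) = 9/7 (y(J, D) = 4/7 + (⅐)*5 = 4/7 + 5/7 = 9/7)
w = -1945
F(K) = 9/7 + K² (F(K) = K*K + 9/7 = K² + 9/7 = 9/7 + K²)
((-1131 - 467) + F(-11)) + w = ((-1131 - 467) + (9/7 + (-11)²)) - 1945 = (-1598 + (9/7 + 121)) - 1945 = (-1598 + 856/7) - 1945 = -10330/7 - 1945 = -23945/7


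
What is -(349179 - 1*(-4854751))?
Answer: -5203930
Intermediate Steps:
-(349179 - 1*(-4854751)) = -(349179 + 4854751) = -1*5203930 = -5203930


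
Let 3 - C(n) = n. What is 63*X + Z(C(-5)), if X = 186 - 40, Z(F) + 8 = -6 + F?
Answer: 9192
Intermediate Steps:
C(n) = 3 - n
Z(F) = -14 + F (Z(F) = -8 + (-6 + F) = -14 + F)
X = 146
63*X + Z(C(-5)) = 63*146 + (-14 + (3 - 1*(-5))) = 9198 + (-14 + (3 + 5)) = 9198 + (-14 + 8) = 9198 - 6 = 9192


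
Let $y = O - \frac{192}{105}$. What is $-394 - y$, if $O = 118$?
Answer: $- \frac{17856}{35} \approx -510.17$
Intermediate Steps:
$y = \frac{4066}{35}$ ($y = 118 - \frac{192}{105} = 118 - 192 \cdot \frac{1}{105} = 118 - \frac{64}{35} = \frac{4066}{35} \approx 116.17$)
$-394 - y = -394 - \frac{4066}{35} = - \frac{17856}{35}$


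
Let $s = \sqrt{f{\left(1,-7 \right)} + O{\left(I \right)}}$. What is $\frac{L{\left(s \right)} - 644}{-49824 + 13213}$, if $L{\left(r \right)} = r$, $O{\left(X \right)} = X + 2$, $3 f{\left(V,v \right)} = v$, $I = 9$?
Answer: $\frac{644}{36611} - \frac{\sqrt{78}}{109833} \approx 0.01751$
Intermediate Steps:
$f{\left(V,v \right)} = \frac{v}{3}$
$O{\left(X \right)} = 2 + X$
$s = \frac{\sqrt{78}}{3}$ ($s = \sqrt{\frac{1}{3} \left(-7\right) + \left(2 + 9\right)} = \sqrt{- \frac{7}{3} + 11} = \sqrt{\frac{26}{3}} = \frac{\sqrt{78}}{3} \approx 2.9439$)
$\frac{L{\left(s \right)} - 644}{-49824 + 13213} = \frac{\frac{\sqrt{78}}{3} - 644}{-49824 + 13213} = \frac{-644 + \frac{\sqrt{78}}{3}}{-36611} = \left(-644 + \frac{\sqrt{78}}{3}\right) \left(- \frac{1}{36611}\right) = \frac{644}{36611} - \frac{\sqrt{78}}{109833}$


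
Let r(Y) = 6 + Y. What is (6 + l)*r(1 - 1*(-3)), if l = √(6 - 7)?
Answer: 60 + 10*I ≈ 60.0 + 10.0*I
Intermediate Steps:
l = I (l = √(-1) = I ≈ 1.0*I)
(6 + l)*r(1 - 1*(-3)) = (6 + I)*(6 + (1 - 1*(-3))) = (6 + I)*(6 + (1 + 3)) = (6 + I)*(6 + 4) = (6 + I)*10 = 60 + 10*I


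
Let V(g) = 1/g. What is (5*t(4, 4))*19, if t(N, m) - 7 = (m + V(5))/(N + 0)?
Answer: 3059/4 ≈ 764.75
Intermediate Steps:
t(N, m) = 7 + (⅕ + m)/N (t(N, m) = 7 + (m + 1/5)/(N + 0) = 7 + (m + ⅕)/N = 7 + (⅕ + m)/N)
(5*t(4, 4))*19 = (5*((⅕ + 4 + 7*4)/4))*19 = (5*((⅕ + 4 + 28)/4))*19 = (5*((¼)*(161/5)))*19 = (5*(161/20))*19 = (161/4)*19 = 3059/4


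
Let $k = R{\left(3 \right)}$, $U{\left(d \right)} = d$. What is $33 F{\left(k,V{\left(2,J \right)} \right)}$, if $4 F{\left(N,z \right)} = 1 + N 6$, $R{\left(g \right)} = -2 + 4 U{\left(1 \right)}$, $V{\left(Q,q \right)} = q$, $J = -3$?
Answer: $\frac{429}{4} \approx 107.25$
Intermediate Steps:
$R{\left(g \right)} = 2$ ($R{\left(g \right)} = -2 + 4 \cdot 1 = -2 + 4 = 2$)
$k = 2$
$F{\left(N,z \right)} = \frac{1}{4} + \frac{3 N}{2}$ ($F{\left(N,z \right)} = \frac{1 + N 6}{4} = \frac{1 + 6 N}{4} = \frac{1}{4} + \frac{3 N}{2}$)
$33 F{\left(k,V{\left(2,J \right)} \right)} = 33 \left(\frac{1}{4} + \frac{3}{2} \cdot 2\right) = 33 \left(\frac{1}{4} + 3\right) = 33 \cdot \frac{13}{4} = \frac{429}{4}$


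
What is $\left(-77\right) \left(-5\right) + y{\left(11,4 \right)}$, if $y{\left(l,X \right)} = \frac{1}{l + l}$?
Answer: $\frac{8471}{22} \approx 385.05$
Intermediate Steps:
$y{\left(l,X \right)} = \frac{1}{2 l}$
$\left(-77\right) \left(-5\right) + y{\left(11,4 \right)} = \left(-77\right) \left(-5\right) + \frac{1}{2 \cdot 11} = 385 + \frac{1}{2} \cdot \frac{1}{11} = 385 + \frac{1}{22} = \frac{8471}{22}$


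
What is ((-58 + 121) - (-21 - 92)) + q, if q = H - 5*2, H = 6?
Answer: 172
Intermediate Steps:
q = -4 (q = 6 - 5*2 = 6 - 10 = -4)
((-58 + 121) - (-21 - 92)) + q = ((-58 + 121) - (-21 - 92)) - 4 = (63 - 1*(-113)) - 4 = (63 + 113) - 4 = 176 - 4 = 172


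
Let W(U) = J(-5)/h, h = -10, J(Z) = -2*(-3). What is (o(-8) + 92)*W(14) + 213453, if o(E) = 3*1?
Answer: 213396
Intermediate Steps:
o(E) = 3
J(Z) = 6
W(U) = -⅗ (W(U) = 6/(-10) = 6*(-⅒) = -⅗)
(o(-8) + 92)*W(14) + 213453 = (3 + 92)*(-⅗) + 213453 = 95*(-⅗) + 213453 = -57 + 213453 = 213396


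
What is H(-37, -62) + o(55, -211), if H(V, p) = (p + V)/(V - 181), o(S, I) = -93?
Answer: -20175/218 ≈ -92.546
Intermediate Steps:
H(V, p) = (V + p)/(-181 + V)
H(-37, -62) + o(55, -211) = (-37 - 62)/(-181 - 37) - 93 = -99/(-218) - 93 = -1/218*(-99) - 93 = 99/218 - 93 = -20175/218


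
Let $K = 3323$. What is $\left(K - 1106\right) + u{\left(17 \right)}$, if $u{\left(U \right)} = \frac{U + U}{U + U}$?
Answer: $2218$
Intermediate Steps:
$u{\left(U \right)} = 1$ ($u{\left(U \right)} = \frac{2 U}{2 U} = 2 U \frac{1}{2 U} = 1$)
$\left(K - 1106\right) + u{\left(17 \right)} = \left(3323 - 1106\right) + 1 = 2217 + 1 = 2218$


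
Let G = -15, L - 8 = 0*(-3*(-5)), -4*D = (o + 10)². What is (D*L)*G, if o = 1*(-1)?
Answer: 2430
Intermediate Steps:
o = -1
D = -81/4 (D = -(-1 + 10)²/4 = -¼*9² = -¼*81 = -81/4 ≈ -20.250)
L = 8 (L = 8 + 0*(-3*(-5)) = 8 + 0*15 = 8 + 0 = 8)
(D*L)*G = -81/4*8*(-15) = -162*(-15) = 2430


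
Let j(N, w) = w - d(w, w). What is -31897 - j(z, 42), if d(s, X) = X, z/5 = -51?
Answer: -31897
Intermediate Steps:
z = -255 (z = 5*(-51) = -255)
j(N, w) = 0 (j(N, w) = w - w = 0)
-31897 - j(z, 42) = -31897 - 1*0 = -31897 + 0 = -31897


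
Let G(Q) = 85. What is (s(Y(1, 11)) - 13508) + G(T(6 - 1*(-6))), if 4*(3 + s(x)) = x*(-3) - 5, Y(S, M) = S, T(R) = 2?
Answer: -13428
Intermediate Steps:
s(x) = -17/4 - 3*x/4 (s(x) = -3 + (x*(-3) - 5)/4 = -3 + (-3*x - 5)/4 = -3 + (-5 - 3*x)/4 = -3 + (-5/4 - 3*x/4) = -17/4 - 3*x/4)
(s(Y(1, 11)) - 13508) + G(T(6 - 1*(-6))) = ((-17/4 - ¾*1) - 13508) + 85 = ((-17/4 - ¾) - 13508) + 85 = (-5 - 13508) + 85 = -13513 + 85 = -13428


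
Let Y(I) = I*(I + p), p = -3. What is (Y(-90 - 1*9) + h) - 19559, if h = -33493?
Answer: -42954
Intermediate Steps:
Y(I) = I*(-3 + I) (Y(I) = I*(I - 3) = I*(-3 + I))
(Y(-90 - 1*9) + h) - 19559 = ((-90 - 1*9)*(-3 + (-90 - 1*9)) - 33493) - 19559 = ((-90 - 9)*(-3 + (-90 - 9)) - 33493) - 19559 = (-99*(-3 - 99) - 33493) - 19559 = (-99*(-102) - 33493) - 19559 = (10098 - 33493) - 19559 = -23395 - 19559 = -42954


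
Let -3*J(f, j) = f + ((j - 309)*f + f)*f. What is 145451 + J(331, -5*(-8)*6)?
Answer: 7886170/3 ≈ 2.6287e+6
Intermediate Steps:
J(f, j) = -f/3 - f*(f + f*(-309 + j))/3 (J(f, j) = -(f + ((j - 309)*f + f)*f)/3 = -(f + ((-309 + j)*f + f)*f)/3 = -(f + (f*(-309 + j) + f)*f)/3 = -(f + (f + f*(-309 + j))*f)/3 = -(f + f*(f + f*(-309 + j)))/3 = -f/3 - f*(f + f*(-309 + j))/3)
145451 + J(331, -5*(-8)*6) = 145451 + (⅓)*331*(-1 + 308*331 - 1*331*-5*(-8)*6) = 145451 + (⅓)*331*(-1 + 101948 - 1*331*40*6) = 145451 + (⅓)*331*(-1 + 101948 - 1*331*240) = 145451 + (⅓)*331*(-1 + 101948 - 79440) = 145451 + (⅓)*331*22507 = 145451 + 7449817/3 = 7886170/3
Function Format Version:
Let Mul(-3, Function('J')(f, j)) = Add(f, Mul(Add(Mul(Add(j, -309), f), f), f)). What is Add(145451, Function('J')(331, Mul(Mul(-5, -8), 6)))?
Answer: Rational(7886170, 3) ≈ 2.6287e+6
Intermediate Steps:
Function('J')(f, j) = Add(Mul(Rational(-1, 3), f), Mul(Rational(-1, 3), f, Add(f, Mul(f, Add(-309, j))))) (Function('J')(f, j) = Mul(Rational(-1, 3), Add(f, Mul(Add(Mul(Add(j, -309), f), f), f))) = Mul(Rational(-1, 3), Add(f, Mul(Add(Mul(Add(-309, j), f), f), f))) = Mul(Rational(-1, 3), Add(f, Mul(Add(Mul(f, Add(-309, j)), f), f))) = Mul(Rational(-1, 3), Add(f, Mul(Add(f, Mul(f, Add(-309, j))), f))) = Mul(Rational(-1, 3), Add(f, Mul(f, Add(f, Mul(f, Add(-309, j)))))) = Add(Mul(Rational(-1, 3), f), Mul(Rational(-1, 3), f, Add(f, Mul(f, Add(-309, j))))))
Add(145451, Function('J')(331, Mul(Mul(-5, -8), 6))) = Add(145451, Mul(Rational(1, 3), 331, Add(-1, Mul(308, 331), Mul(-1, 331, Mul(Mul(-5, -8), 6))))) = Add(145451, Mul(Rational(1, 3), 331, Add(-1, 101948, Mul(-1, 331, Mul(40, 6))))) = Add(145451, Mul(Rational(1, 3), 331, Add(-1, 101948, Mul(-1, 331, 240)))) = Add(145451, Mul(Rational(1, 3), 331, Add(-1, 101948, -79440))) = Add(145451, Mul(Rational(1, 3), 331, 22507)) = Add(145451, Rational(7449817, 3)) = Rational(7886170, 3)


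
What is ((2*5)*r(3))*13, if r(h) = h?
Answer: 390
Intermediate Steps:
((2*5)*r(3))*13 = ((2*5)*3)*13 = (10*3)*13 = 30*13 = 390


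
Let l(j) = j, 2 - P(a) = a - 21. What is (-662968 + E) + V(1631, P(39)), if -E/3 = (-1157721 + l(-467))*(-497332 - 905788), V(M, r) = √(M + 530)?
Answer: -4875230902648 + √2161 ≈ -4.8752e+12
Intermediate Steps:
P(a) = 23 - a (P(a) = 2 - (a - 21) = 2 - (-21 + a) = 2 + (21 - a) = 23 - a)
V(M, r) = √(530 + M)
E = -4875230239680 (E = -3*(-1157721 - 467)*(-497332 - 905788) = -(-3474564)*(-1403120) = -3*1625076746560 = -4875230239680)
(-662968 + E) + V(1631, P(39)) = (-662968 - 4875230239680) + √(530 + 1631) = -4875230902648 + √2161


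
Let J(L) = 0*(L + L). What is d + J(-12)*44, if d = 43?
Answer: 43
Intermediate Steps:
J(L) = 0 (J(L) = 0*(2*L) = 0)
d + J(-12)*44 = 43 + 0*44 = 43 + 0 = 43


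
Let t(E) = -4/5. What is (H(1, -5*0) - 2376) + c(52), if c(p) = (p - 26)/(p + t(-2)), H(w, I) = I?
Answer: -304063/128 ≈ -2375.5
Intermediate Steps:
t(E) = -⅘ (t(E) = -4*⅕ = -⅘)
c(p) = (-26 + p)/(-⅘ + p) (c(p) = (p - 26)/(p - ⅘) = (-26 + p)/(-⅘ + p))
(H(1, -5*0) - 2376) + c(52) = (-5*0 - 2376) + 5*(-26 + 52)/(-4 + 5*52) = (0 - 2376) + 5*26/(-4 + 260) = -2376 + 5*26/256 = -2376 + 5*(1/256)*26 = -2376 + 65/128 = -304063/128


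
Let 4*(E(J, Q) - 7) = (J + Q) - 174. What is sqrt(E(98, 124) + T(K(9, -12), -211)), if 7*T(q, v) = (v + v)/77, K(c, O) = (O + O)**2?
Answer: 3*sqrt(12001)/77 ≈ 4.2681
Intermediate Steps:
E(J, Q) = -73/2 + J/4 + Q/4 (E(J, Q) = 7 + ((J + Q) - 174)/4 = 7 + (-174 + J + Q)/4 = 7 + (-87/2 + J/4 + Q/4) = -73/2 + J/4 + Q/4)
K(c, O) = 4*O**2 (K(c, O) = (2*O)**2 = 4*O**2)
T(q, v) = 2*v/539 (T(q, v) = ((v + v)/77)/7 = ((2*v)*(1/77))/7 = (2*v/77)/7 = 2*v/539)
sqrt(E(98, 124) + T(K(9, -12), -211)) = sqrt((-73/2 + (1/4)*98 + (1/4)*124) + (2/539)*(-211)) = sqrt((-73/2 + 49/2 + 31) - 422/539) = sqrt(19 - 422/539) = sqrt(9819/539) = 3*sqrt(12001)/77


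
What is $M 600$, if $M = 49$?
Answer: $29400$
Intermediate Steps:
$M 600 = 49 \cdot 600 = 29400$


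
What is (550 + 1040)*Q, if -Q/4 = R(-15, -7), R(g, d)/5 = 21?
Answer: -667800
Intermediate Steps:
R(g, d) = 105 (R(g, d) = 5*21 = 105)
Q = -420 (Q = -4*105 = -420)
(550 + 1040)*Q = (550 + 1040)*(-420) = 1590*(-420) = -667800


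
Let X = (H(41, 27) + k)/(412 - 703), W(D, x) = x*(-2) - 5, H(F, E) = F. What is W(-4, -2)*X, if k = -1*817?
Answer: -8/3 ≈ -2.6667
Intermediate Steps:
k = -817
W(D, x) = -5 - 2*x (W(D, x) = -2*x - 5 = -5 - 2*x)
X = 8/3 (X = (41 - 817)/(412 - 703) = -776/(-291) = -776*(-1/291) = 8/3 ≈ 2.6667)
W(-4, -2)*X = (-5 - 2*(-2))*(8/3) = (-5 + 4)*(8/3) = -1*8/3 = -8/3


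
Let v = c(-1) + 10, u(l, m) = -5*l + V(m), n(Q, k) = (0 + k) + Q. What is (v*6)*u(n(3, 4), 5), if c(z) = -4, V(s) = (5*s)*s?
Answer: 3240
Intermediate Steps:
V(s) = 5*s²
n(Q, k) = Q + k (n(Q, k) = k + Q = Q + k)
u(l, m) = -5*l + 5*m²
v = 6 (v = -4 + 10 = 6)
(v*6)*u(n(3, 4), 5) = (6*6)*(-5*(3 + 4) + 5*5²) = 36*(-5*7 + 5*25) = 36*(-35 + 125) = 36*90 = 3240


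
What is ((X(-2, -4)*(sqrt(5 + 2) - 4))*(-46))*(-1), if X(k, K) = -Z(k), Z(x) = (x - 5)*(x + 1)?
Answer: 1288 - 322*sqrt(7) ≈ 436.07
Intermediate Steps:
Z(x) = (1 + x)*(-5 + x) (Z(x) = (-5 + x)*(1 + x) = (1 + x)*(-5 + x))
X(k, K) = 5 - k**2 + 4*k (X(k, K) = -(-5 + k**2 - 4*k) = 5 - k**2 + 4*k)
((X(-2, -4)*(sqrt(5 + 2) - 4))*(-46))*(-1) = (((5 - 1*(-2)**2 + 4*(-2))*(sqrt(5 + 2) - 4))*(-46))*(-1) = (((5 - 1*4 - 8)*(sqrt(7) - 4))*(-46))*(-1) = (((5 - 4 - 8)*(-4 + sqrt(7)))*(-46))*(-1) = (-7*(-4 + sqrt(7))*(-46))*(-1) = ((28 - 7*sqrt(7))*(-46))*(-1) = (-1288 + 322*sqrt(7))*(-1) = 1288 - 322*sqrt(7)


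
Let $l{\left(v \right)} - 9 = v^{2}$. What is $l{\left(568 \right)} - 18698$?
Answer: $303935$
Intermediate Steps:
$l{\left(v \right)} = 9 + v^{2}$
$l{\left(568 \right)} - 18698 = \left(9 + 568^{2}\right) - 18698 = \left(9 + 322624\right) - 18698 = 322633 - 18698 = 303935$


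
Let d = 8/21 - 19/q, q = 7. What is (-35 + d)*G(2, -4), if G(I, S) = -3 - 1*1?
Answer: 448/3 ≈ 149.33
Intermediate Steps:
G(I, S) = -4 (G(I, S) = -3 - 1 = -4)
d = -7/3 (d = 8/21 - 19/7 = -7/3 ≈ -2.3333)
(-35 + d)*G(2, -4) = (-35 - 7/3)*(-4) = -112/3*(-4) = 448/3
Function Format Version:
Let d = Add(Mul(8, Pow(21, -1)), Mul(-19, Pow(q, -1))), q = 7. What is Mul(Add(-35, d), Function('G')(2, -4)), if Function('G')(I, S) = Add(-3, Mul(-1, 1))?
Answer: Rational(448, 3) ≈ 149.33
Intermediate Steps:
Function('G')(I, S) = -4 (Function('G')(I, S) = Add(-3, -1) = -4)
d = Rational(-7, 3) (d = Add(Mul(8, Pow(21, -1)), Mul(-19, Pow(7, -1))) = Add(Mul(8, Rational(1, 21)), Mul(-19, Rational(1, 7))) = Add(Rational(8, 21), Rational(-19, 7)) = Rational(-7, 3) ≈ -2.3333)
Mul(Add(-35, d), Function('G')(2, -4)) = Mul(Add(-35, Rational(-7, 3)), -4) = Mul(Rational(-112, 3), -4) = Rational(448, 3)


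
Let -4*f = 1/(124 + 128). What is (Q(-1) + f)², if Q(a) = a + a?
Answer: 4068289/1016064 ≈ 4.0040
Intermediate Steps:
Q(a) = 2*a
f = -1/1008 (f = -1/(4*(124 + 128)) = -¼/252 = -¼*1/252 = -1/1008 ≈ -0.00099206)
(Q(-1) + f)² = (2*(-1) - 1/1008)² = (-2 - 1/1008)² = (-2017/1008)² = 4068289/1016064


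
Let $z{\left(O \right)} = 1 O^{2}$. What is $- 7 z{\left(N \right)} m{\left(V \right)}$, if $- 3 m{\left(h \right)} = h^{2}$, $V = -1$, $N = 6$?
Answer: $84$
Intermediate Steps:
$z{\left(O \right)} = O^{2}$
$m{\left(h \right)} = - \frac{h^{2}}{3}$
$- 7 z{\left(N \right)} m{\left(V \right)} = - 7 \cdot 6^{2} \left(- \frac{\left(-1\right)^{2}}{3}\right) = \left(-7\right) 36 \left(\left(- \frac{1}{3}\right) 1\right) = \left(-252\right) \left(- \frac{1}{3}\right) = 84$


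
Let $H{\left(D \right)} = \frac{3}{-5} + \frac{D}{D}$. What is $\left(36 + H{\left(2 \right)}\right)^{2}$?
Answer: $\frac{33124}{25} \approx 1325.0$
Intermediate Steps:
$H{\left(D \right)} = \frac{2}{5}$ ($H{\left(D \right)} = 3 \left(- \frac{1}{5}\right) + 1 = - \frac{3}{5} + 1 = \frac{2}{5}$)
$\left(36 + H{\left(2 \right)}\right)^{2} = \left(36 + \frac{2}{5}\right)^{2} = \left(\frac{182}{5}\right)^{2} = \frac{33124}{25}$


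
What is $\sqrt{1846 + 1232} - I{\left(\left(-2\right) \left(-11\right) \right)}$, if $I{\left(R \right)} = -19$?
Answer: $19 + 9 \sqrt{38} \approx 74.48$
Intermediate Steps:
$\sqrt{1846 + 1232} - I{\left(\left(-2\right) \left(-11\right) \right)} = \sqrt{1846 + 1232} - -19 = \sqrt{3078} + 19 = 9 \sqrt{38} + 19 = 19 + 9 \sqrt{38}$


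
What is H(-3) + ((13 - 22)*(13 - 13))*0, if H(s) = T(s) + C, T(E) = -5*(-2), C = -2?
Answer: 8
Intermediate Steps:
T(E) = 10
H(s) = 8 (H(s) = 10 - 2 = 8)
H(-3) + ((13 - 22)*(13 - 13))*0 = 8 + ((13 - 22)*(13 - 13))*0 = 8 - 9*0*0 = 8 + 0*0 = 8 + 0 = 8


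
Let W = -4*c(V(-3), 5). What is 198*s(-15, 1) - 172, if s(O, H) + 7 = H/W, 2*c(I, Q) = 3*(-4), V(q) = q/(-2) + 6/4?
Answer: -6199/4 ≈ -1549.8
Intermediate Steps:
V(q) = 3/2 - q/2 (V(q) = q*(-½) + 6*(¼) = -q/2 + 3/2 = 3/2 - q/2)
c(I, Q) = -6 (c(I, Q) = (3*(-4))/2 = (½)*(-12) = -6)
W = 24 (W = -4*(-6) = 24)
s(O, H) = -7 + H/24
198*s(-15, 1) - 172 = 198*(-7 + (1/24)*1) - 172 = 198*(-7 + 1/24) - 172 = 198*(-167/24) - 172 = -5511/4 - 172 = -6199/4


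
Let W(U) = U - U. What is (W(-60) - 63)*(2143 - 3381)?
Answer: 77994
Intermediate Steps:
W(U) = 0
(W(-60) - 63)*(2143 - 3381) = (0 - 63)*(2143 - 3381) = -63*(-1238) = 77994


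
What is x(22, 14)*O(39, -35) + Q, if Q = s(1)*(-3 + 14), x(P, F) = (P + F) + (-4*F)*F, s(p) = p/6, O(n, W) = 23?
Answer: -103213/6 ≈ -17202.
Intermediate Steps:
s(p) = p/6 (s(p) = p*(⅙) = p/6)
x(P, F) = F + P - 4*F² (x(P, F) = (F + P) - 4*F² = F + P - 4*F²)
Q = 11/6 (Q = ((⅙)*1)*(-3 + 14) = (⅙)*11 = 11/6 ≈ 1.8333)
x(22, 14)*O(39, -35) + Q = (14 + 22 - 4*14²)*23 + 11/6 = (14 + 22 - 4*196)*23 + 11/6 = (14 + 22 - 784)*23 + 11/6 = -748*23 + 11/6 = -17204 + 11/6 = -103213/6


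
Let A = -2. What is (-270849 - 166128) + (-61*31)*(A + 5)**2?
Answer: -453996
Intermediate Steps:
(-270849 - 166128) + (-61*31)*(A + 5)**2 = (-270849 - 166128) + (-61*31)*(-2 + 5)**2 = -436977 - 1891*3**2 = -436977 - 1891*9 = -436977 - 17019 = -453996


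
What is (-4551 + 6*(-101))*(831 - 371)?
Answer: -2372220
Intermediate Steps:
(-4551 + 6*(-101))*(831 - 371) = (-4551 - 606)*460 = -5157*460 = -2372220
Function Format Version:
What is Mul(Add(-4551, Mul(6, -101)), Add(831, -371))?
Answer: -2372220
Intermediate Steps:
Mul(Add(-4551, Mul(6, -101)), Add(831, -371)) = Mul(Add(-4551, -606), 460) = Mul(-5157, 460) = -2372220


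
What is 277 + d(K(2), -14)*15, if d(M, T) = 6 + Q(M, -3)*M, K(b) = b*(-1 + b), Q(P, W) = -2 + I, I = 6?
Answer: 487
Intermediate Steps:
Q(P, W) = 4 (Q(P, W) = -2 + 6 = 4)
d(M, T) = 6 + 4*M
277 + d(K(2), -14)*15 = 277 + (6 + 4*(2*(-1 + 2)))*15 = 277 + (6 + 4*(2*1))*15 = 277 + (6 + 4*2)*15 = 277 + (6 + 8)*15 = 277 + 14*15 = 277 + 210 = 487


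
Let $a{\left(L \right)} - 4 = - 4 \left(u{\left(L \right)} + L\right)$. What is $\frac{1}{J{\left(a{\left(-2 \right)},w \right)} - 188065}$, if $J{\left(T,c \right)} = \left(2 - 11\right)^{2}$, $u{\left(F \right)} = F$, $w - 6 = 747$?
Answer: $- \frac{1}{187984} \approx -5.3196 \cdot 10^{-6}$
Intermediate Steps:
$w = 753$ ($w = 6 + 747 = 753$)
$a{\left(L \right)} = 4 - 8 L$ ($a{\left(L \right)} = 4 - 4 \left(L + L\right) = 4 - 4 \cdot 2 L = 4 - 8 L$)
$J{\left(T,c \right)} = 81$ ($J{\left(T,c \right)} = \left(-9\right)^{2} = 81$)
$\frac{1}{J{\left(a{\left(-2 \right)},w \right)} - 188065} = \frac{1}{81 - 188065} = \frac{1}{-187984} = - \frac{1}{187984}$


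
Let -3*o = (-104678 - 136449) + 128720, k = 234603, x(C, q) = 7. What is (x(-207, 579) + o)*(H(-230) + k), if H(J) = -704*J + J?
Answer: 14851476468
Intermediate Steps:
H(J) = -703*J
o = 37469 (o = -((-104678 - 136449) + 128720)/3 = -(-241127 + 128720)/3 = -⅓*(-112407) = 37469)
(x(-207, 579) + o)*(H(-230) + k) = (7 + 37469)*(-703*(-230) + 234603) = 37476*(161690 + 234603) = 37476*396293 = 14851476468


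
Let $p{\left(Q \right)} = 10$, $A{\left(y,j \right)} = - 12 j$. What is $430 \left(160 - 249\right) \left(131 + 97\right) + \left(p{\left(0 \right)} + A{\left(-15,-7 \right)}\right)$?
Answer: $-8725466$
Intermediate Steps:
$430 \left(160 - 249\right) \left(131 + 97\right) + \left(p{\left(0 \right)} + A{\left(-15,-7 \right)}\right) = 430 \left(160 - 249\right) \left(131 + 97\right) + \left(10 - -84\right) = 430 \left(\left(-89\right) 228\right) + \left(10 + 84\right) = 430 \left(-20292\right) + 94 = -8725560 + 94 = -8725466$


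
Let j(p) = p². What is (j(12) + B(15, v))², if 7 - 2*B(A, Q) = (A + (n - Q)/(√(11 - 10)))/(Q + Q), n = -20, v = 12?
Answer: 50367409/2304 ≈ 21861.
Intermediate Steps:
B(A, Q) = 7/2 - (-20 + A - Q)/(4*Q) (B(A, Q) = 7/2 - (A + (-20 - Q)/(√(11 - 10)))/(2*(Q + Q)) = 7/2 - (A + (-20 - Q)/(√1))/(2*(2*Q)) = 7/2 - (A + (-20 - Q)/1)*1/(2*Q)/2 = 7/2 - (A + (-20 - Q)*1)*1/(2*Q)/2 = 7/2 - (A + (-20 - Q))*1/(2*Q)/2 = 7/2 - (-20 + A - Q)*1/(2*Q)/2 = 7/2 - (-20 + A - Q)/(4*Q))
(j(12) + B(15, v))² = (12² + (¼)*(20 - 1*15 + 15*12)/12)² = (144 + (¼)*(1/12)*(20 - 15 + 180))² = (144 + (¼)*(1/12)*185)² = (144 + 185/48)² = (7097/48)² = 50367409/2304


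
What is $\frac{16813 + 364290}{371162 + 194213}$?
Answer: $\frac{381103}{565375} \approx 0.67407$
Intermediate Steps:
$\frac{16813 + 364290}{371162 + 194213} = \frac{381103}{565375}$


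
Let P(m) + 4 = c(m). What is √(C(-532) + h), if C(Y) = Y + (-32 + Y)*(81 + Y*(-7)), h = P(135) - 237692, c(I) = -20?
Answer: 2*I*√596067 ≈ 1544.1*I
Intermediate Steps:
P(m) = -24 (P(m) = -4 - 20 = -24)
h = -237716 (h = -24 - 237692 = -237716)
C(Y) = Y + (-32 + Y)*(81 - 7*Y)
√(C(-532) + h) = √((-2592 - 7*(-532)² + 306*(-532)) - 237716) = √((-2592 - 7*283024 - 162792) - 237716) = √((-2592 - 1981168 - 162792) - 237716) = √(-2146552 - 237716) = √(-2384268) = 2*I*√596067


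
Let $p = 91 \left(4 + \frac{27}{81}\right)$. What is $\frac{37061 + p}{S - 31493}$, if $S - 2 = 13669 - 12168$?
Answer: $- \frac{56183}{44985} \approx -1.2489$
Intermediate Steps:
$S = 1503$ ($S = 2 + \left(13669 - 12168\right) = 2 + 1501 = 1503$)
$p = \frac{1183}{3}$ ($p = 91 \left(4 + 27 \cdot \frac{1}{81}\right) = 91 \left(4 + \frac{1}{3}\right) = 91 \cdot \frac{13}{3} = \frac{1183}{3} \approx 394.33$)
$\frac{37061 + p}{S - 31493} = \frac{37061 + \frac{1183}{3}}{1503 - 31493} = \frac{112366}{3 \left(-29990\right)} = \frac{112366}{3} \left(- \frac{1}{29990}\right) = - \frac{56183}{44985}$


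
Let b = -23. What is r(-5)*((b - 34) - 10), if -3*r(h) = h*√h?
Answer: -335*I*√5/3 ≈ -249.69*I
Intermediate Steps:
r(h) = -h^(3/2)/3 (r(h) = -h*√h/3 = -h^(3/2)/3)
r(-5)*((b - 34) - 10) = (-(-5)*I*√5/3)*((-23 - 34) - 10) = (-(-5)*I*√5/3)*(-57 - 10) = (5*I*√5/3)*(-67) = -335*I*√5/3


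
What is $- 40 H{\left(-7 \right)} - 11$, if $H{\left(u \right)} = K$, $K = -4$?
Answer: $149$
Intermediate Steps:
$H{\left(u \right)} = -4$
$- 40 H{\left(-7 \right)} - 11 = \left(-40\right) \left(-4\right) - 11 = 160 - 11 = 149$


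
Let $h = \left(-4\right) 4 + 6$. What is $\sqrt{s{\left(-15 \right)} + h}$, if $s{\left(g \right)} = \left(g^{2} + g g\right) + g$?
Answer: $5 \sqrt{17} \approx 20.616$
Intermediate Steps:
$h = -10$ ($h = -16 + 6 = -10$)
$s{\left(g \right)} = g + 2 g^{2}$ ($s{\left(g \right)} = \left(g^{2} + g^{2}\right) + g = 2 g^{2} + g = g + 2 g^{2}$)
$\sqrt{s{\left(-15 \right)} + h} = \sqrt{- 15 \left(1 + 2 \left(-15\right)\right) - 10} = \sqrt{- 15 \left(1 - 30\right) - 10} = \sqrt{\left(-15\right) \left(-29\right) - 10} = \sqrt{435 - 10} = \sqrt{425} = 5 \sqrt{17}$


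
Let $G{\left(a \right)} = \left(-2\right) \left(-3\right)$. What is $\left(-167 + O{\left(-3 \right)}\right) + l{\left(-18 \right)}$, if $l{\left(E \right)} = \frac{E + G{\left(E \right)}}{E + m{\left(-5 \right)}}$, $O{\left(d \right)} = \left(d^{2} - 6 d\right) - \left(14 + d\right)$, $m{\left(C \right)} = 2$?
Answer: $- \frac{601}{4} \approx -150.25$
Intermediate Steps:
$O{\left(d \right)} = -14 + d^{2} - 7 d$
$G{\left(a \right)} = 6$
$l{\left(E \right)} = \frac{6 + E}{2 + E}$ ($l{\left(E \right)} = \frac{E + 6}{E + 2} = \frac{6 + E}{2 + E}$)
$\left(-167 + O{\left(-3 \right)}\right) + l{\left(-18 \right)} = \left(-167 - \left(-7 - 9\right)\right) + \frac{6 - 18}{2 - 18} = \left(-167 + \left(-14 + 9 + 21\right)\right) + \frac{1}{-16} \left(-12\right) = \left(-167 + 16\right) - - \frac{3}{4} = -151 + \frac{3}{4} = - \frac{601}{4}$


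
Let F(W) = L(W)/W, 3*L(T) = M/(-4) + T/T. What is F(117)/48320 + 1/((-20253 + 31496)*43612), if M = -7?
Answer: 1365367039/8316148888869120 ≈ 1.6418e-7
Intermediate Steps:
L(T) = 11/12 (L(T) = (-7/(-4) + T/T)/3 = (-7*(-¼) + 1)/3 = (7/4 + 1)/3 = (⅓)*(11/4) = 11/12)
F(W) = 11/(12*W)
F(117)/48320 + 1/((-20253 + 31496)*43612) = ((11/12)/117)/48320 + 1/((-20253 + 31496)*43612) = ((11/12)*(1/117))*(1/48320) + (1/43612)/11243 = (11/1404)*(1/48320) + (1/11243)*(1/43612) = 11/67841280 + 1/490329716 = 1365367039/8316148888869120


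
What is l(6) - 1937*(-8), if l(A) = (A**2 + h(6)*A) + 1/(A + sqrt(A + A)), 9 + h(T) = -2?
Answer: 61865/4 - sqrt(3)/12 ≈ 15466.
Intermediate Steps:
h(T) = -11 (h(T) = -9 - 2 = -11)
l(A) = A**2 + 1/(A + sqrt(2)*sqrt(A)) - 11*A (l(A) = (A**2 - 11*A) + 1/(A + sqrt(A + A)) = (A**2 - 11*A) + 1/(A + sqrt(2*A)) = (A**2 - 11*A) + 1/(A + sqrt(2)*sqrt(A)) = A**2 + 1/(A + sqrt(2)*sqrt(A)) - 11*A)
l(6) - 1937*(-8) = (1 + 6**3 - 11*6**2 + sqrt(2)*6**(5/2) - 11*sqrt(2)*6**(3/2))/(6 + sqrt(2)*sqrt(6)) - 1937*(-8) = (1 + 216 - 11*36 + sqrt(2)*(36*sqrt(6)) - 11*sqrt(2)*6*sqrt(6))/(6 + 2*sqrt(3)) - 149*(-104) = (1 + 216 - 396 + 72*sqrt(3) - 132*sqrt(3))/(6 + 2*sqrt(3)) + 15496 = (-179 - 60*sqrt(3))/(6 + 2*sqrt(3)) + 15496 = 15496 + (-179 - 60*sqrt(3))/(6 + 2*sqrt(3))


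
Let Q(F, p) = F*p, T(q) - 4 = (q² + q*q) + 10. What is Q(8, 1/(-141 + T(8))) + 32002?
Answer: 32010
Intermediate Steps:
T(q) = 14 + 2*q² (T(q) = 4 + ((q² + q*q) + 10) = 4 + ((q² + q²) + 10) = 4 + (2*q² + 10) = 4 + (10 + 2*q²) = 14 + 2*q²)
Q(8, 1/(-141 + T(8))) + 32002 = 8/(-141 + (14 + 2*8²)) + 32002 = 8/(-141 + (14 + 2*64)) + 32002 = 8/(-141 + (14 + 128)) + 32002 = 8/(-141 + 142) + 32002 = 8/1 + 32002 = 8*1 + 32002 = 8 + 32002 = 32010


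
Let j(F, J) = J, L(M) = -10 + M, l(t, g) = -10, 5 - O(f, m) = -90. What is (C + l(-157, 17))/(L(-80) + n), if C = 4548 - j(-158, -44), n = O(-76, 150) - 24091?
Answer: -2291/12043 ≈ -0.19023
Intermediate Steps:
O(f, m) = 95 (O(f, m) = 5 - 1*(-90) = 5 + 90 = 95)
n = -23996 (n = 95 - 24091 = -23996)
C = 4592 (C = 4548 - 1*(-44) = 4548 + 44 = 4592)
(C + l(-157, 17))/(L(-80) + n) = (4592 - 10)/((-10 - 80) - 23996) = 4582/(-90 - 23996) = 4582/(-24086) = 4582*(-1/24086) = -2291/12043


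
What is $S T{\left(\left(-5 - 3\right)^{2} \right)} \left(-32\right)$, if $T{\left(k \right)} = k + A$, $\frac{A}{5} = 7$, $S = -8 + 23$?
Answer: $-47520$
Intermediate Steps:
$S = 15$
$A = 35$ ($A = 5 \cdot 7 = 35$)
$T{\left(k \right)} = 35 + k$ ($T{\left(k \right)} = k + 35 = 35 + k$)
$S T{\left(\left(-5 - 3\right)^{2} \right)} \left(-32\right) = 15 \left(35 + \left(-5 - 3\right)^{2}\right) \left(-32\right) = 15 \left(35 + \left(-8\right)^{2}\right) \left(-32\right) = 15 \left(35 + 64\right) \left(-32\right) = 15 \cdot 99 \left(-32\right) = 1485 \left(-32\right) = -47520$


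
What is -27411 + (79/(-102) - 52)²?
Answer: -256207355/10404 ≈ -24626.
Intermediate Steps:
-27411 + (79/(-102) - 52)² = -27411 + (79*(-1/102) - 52)² = -27411 + (-79/102 - 52)² = -27411 + (-5383/102)² = -27411 + 28976689/10404 = -256207355/10404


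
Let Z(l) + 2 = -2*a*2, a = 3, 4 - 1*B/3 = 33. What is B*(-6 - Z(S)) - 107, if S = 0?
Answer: -803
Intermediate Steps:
B = -87 (B = 12 - 3*33 = 12 - 99 = -87)
Z(l) = -14 (Z(l) = -2 - 2*3*2 = -2 - 6*2 = -2 - 12 = -14)
B*(-6 - Z(S)) - 107 = -87*(-6 - 1*(-14)) - 107 = -87*(-6 + 14) - 107 = -87*8 - 107 = -696 - 107 = -803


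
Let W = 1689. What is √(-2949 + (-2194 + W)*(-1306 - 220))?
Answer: √767681 ≈ 876.17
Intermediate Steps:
√(-2949 + (-2194 + W)*(-1306 - 220)) = √(-2949 + (-2194 + 1689)*(-1306 - 220)) = √(-2949 - 505*(-1526)) = √(-2949 + 770630) = √767681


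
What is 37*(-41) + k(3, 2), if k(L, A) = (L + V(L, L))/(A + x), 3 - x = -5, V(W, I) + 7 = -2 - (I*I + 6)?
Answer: -15191/10 ≈ -1519.1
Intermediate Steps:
V(W, I) = -15 - I² (V(W, I) = -7 + (-2 - (I*I + 6)) = -7 + (-2 - (I² + 6)) = -7 + (-2 - (6 + I²)) = -7 + (-2 + (-6 - I²)) = -7 + (-8 - I²) = -15 - I²)
x = 8 (x = 3 - 1*(-5) = 3 + 5 = 8)
k(L, A) = (-15 + L - L²)/(8 + A) (k(L, A) = (L + (-15 - L²))/(A + 8) = (-15 + L - L²)/(8 + A))
37*(-41) + k(3, 2) = 37*(-41) + (-15 + 3 - 1*3²)/(8 + 2) = -1517 + (-15 + 3 - 1*9)/10 = -1517 + (-15 + 3 - 9)/10 = -1517 + (⅒)*(-21) = -1517 - 21/10 = -15191/10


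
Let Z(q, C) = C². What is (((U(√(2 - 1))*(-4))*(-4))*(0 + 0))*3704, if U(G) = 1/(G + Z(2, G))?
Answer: 0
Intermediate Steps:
U(G) = 1/(G + G²)
(((U(√(2 - 1))*(-4))*(-4))*(0 + 0))*3704 = ((((1/((√(2 - 1))*(1 + √(2 - 1))))*(-4))*(-4))*(0 + 0))*3704 = ((((1/((√1)*(1 + √1)))*(-4))*(-4))*0)*3704 = ((((1/(1*(1 + 1)))*(-4))*(-4))*0)*3704 = ((((1/2)*(-4))*(-4))*0)*3704 = ((((1*(½))*(-4))*(-4))*0)*3704 = ((((½)*(-4))*(-4))*0)*3704 = (-2*(-4)*0)*3704 = (8*0)*3704 = 0*3704 = 0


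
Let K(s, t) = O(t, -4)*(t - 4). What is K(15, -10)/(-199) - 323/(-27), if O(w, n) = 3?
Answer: 65411/5373 ≈ 12.174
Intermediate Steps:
K(s, t) = -12 + 3*t (K(s, t) = 3*(t - 4) = 3*(-4 + t) = -12 + 3*t)
K(15, -10)/(-199) - 323/(-27) = (-12 + 3*(-10))/(-199) - 323/(-27) = (-12 - 30)*(-1/199) - 323*(-1/27) = -42*(-1/199) + 323/27 = 42/199 + 323/27 = 65411/5373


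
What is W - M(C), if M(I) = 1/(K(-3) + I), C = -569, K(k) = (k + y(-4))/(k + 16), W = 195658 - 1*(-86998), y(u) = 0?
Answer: 2091654413/7400 ≈ 2.8266e+5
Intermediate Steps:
W = 282656 (W = 195658 + 86998 = 282656)
K(k) = k/(16 + k) (K(k) = (k + 0)/(k + 16) = k/(16 + k))
M(I) = 1/(-3/13 + I) (M(I) = 1/(-3/(16 - 3) + I) = 1/(-3/13 + I))
W - M(C) = 282656 - 13/(-3 + 13*(-569)) = 282656 - 13/(-3 - 7397) = 282656 - 13/(-7400) = 282656 - 13*(-1)/7400 = 282656 - 1*(-13/7400) = 282656 + 13/7400 = 2091654413/7400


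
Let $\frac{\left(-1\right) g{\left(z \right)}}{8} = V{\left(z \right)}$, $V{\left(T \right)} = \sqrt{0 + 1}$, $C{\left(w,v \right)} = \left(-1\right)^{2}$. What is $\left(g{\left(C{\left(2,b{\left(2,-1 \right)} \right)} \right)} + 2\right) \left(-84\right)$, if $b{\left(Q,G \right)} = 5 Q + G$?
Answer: $504$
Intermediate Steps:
$b{\left(Q,G \right)} = G + 5 Q$
$C{\left(w,v \right)} = 1$
$V{\left(T \right)} = 1$ ($V{\left(T \right)} = \sqrt{1} = 1$)
$g{\left(z \right)} = -8$ ($g{\left(z \right)} = \left(-8\right) 1 = -8$)
$\left(g{\left(C{\left(2,b{\left(2,-1 \right)} \right)} \right)} + 2\right) \left(-84\right) = \left(-8 + 2\right) \left(-84\right) = \left(-6\right) \left(-84\right) = 504$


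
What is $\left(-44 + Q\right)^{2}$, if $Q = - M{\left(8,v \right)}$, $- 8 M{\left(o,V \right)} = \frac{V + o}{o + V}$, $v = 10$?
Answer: $\frac{123201}{64} \approx 1925.0$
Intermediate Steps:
$M{\left(o,V \right)} = - \frac{1}{8}$ ($M{\left(o,V \right)} = - \frac{\left(V + o\right) \frac{1}{o + V}}{8} = - \frac{\left(V + o\right) \frac{1}{V + o}}{8} = \left(- \frac{1}{8}\right) 1 = - \frac{1}{8}$)
$Q = \frac{1}{8}$ ($Q = \left(-1\right) \left(- \frac{1}{8}\right) = \frac{1}{8} \approx 0.125$)
$\left(-44 + Q\right)^{2} = \left(-44 + \frac{1}{8}\right)^{2} = \left(- \frac{351}{8}\right)^{2} = \frac{123201}{64}$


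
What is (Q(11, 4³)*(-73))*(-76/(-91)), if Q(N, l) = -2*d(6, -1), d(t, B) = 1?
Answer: 11096/91 ≈ 121.93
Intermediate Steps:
Q(N, l) = -2 (Q(N, l) = -2*1 = -2)
(Q(11, 4³)*(-73))*(-76/(-91)) = (-2*(-73))*(-76/(-91)) = 146*(-76*(-1/91)) = 146*(76/91) = 11096/91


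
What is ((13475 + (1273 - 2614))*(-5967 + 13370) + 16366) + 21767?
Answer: 89866135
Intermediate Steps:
((13475 + (1273 - 2614))*(-5967 + 13370) + 16366) + 21767 = ((13475 - 1341)*7403 + 16366) + 21767 = (12134*7403 + 16366) + 21767 = (89828002 + 16366) + 21767 = 89844368 + 21767 = 89866135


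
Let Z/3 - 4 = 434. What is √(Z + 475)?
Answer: √1789 ≈ 42.297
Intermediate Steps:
Z = 1314 (Z = 12 + 3*434 = 12 + 1302 = 1314)
√(Z + 475) = √(1314 + 475) = √1789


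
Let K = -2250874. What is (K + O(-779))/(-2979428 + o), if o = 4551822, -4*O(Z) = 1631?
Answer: -9005127/6289576 ≈ -1.4318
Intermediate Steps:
O(Z) = -1631/4 (O(Z) = -1/4*1631 = -1631/4)
(K + O(-779))/(-2979428 + o) = (-2250874 - 1631/4)/(-2979428 + 4551822) = -9005127/4/1572394 = -9005127/4*1/1572394 = -9005127/6289576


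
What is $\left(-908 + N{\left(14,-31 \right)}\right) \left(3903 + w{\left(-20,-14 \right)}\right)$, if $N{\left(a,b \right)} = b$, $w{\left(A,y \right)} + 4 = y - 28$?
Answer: $-3621723$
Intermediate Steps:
$w{\left(A,y \right)} = -32 + y$ ($w{\left(A,y \right)} = -4 + \left(y - 28\right) = -4 + \left(-28 + y\right) = -32 + y$)
$\left(-908 + N{\left(14,-31 \right)}\right) \left(3903 + w{\left(-20,-14 \right)}\right) = \left(-908 - 31\right) \left(3903 - 46\right) = - 939 \left(3903 - 46\right) = \left(-939\right) 3857 = -3621723$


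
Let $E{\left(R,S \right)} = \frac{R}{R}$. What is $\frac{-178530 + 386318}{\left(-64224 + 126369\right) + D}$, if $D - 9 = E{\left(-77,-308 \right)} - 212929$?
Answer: $- \frac{103894}{75387} \approx -1.3781$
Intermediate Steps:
$E{\left(R,S \right)} = 1$
$D = -212919$ ($D = 9 + \left(1 - 212929\right) = 9 - 212928 = -212919$)
$\frac{-178530 + 386318}{\left(-64224 + 126369\right) + D} = \frac{-178530 + 386318}{\left(-64224 + 126369\right) - 212919} = \frac{207788}{62145 - 212919} = \frac{207788}{-150774} = 207788 \left(- \frac{1}{150774}\right) = - \frac{103894}{75387}$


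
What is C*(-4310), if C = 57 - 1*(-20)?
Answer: -331870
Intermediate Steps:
C = 77 (C = 57 + 20 = 77)
C*(-4310) = 77*(-4310) = -331870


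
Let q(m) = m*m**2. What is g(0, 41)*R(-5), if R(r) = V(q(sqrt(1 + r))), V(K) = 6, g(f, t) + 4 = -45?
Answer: -294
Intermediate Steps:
g(f, t) = -49 (g(f, t) = -4 - 45 = -49)
q(m) = m**3
R(r) = 6
g(0, 41)*R(-5) = -49*6 = -294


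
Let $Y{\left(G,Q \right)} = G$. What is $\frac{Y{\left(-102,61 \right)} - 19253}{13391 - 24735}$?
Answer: $\frac{19355}{11344} \approx 1.7062$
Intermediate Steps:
$\frac{Y{\left(-102,61 \right)} - 19253}{13391 - 24735} = \frac{-102 - 19253}{13391 - 24735} = - \frac{19355}{-11344} = \left(-19355\right) \left(- \frac{1}{11344}\right) = \frac{19355}{11344}$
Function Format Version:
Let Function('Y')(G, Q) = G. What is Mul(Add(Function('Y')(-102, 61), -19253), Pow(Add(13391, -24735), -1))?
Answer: Rational(19355, 11344) ≈ 1.7062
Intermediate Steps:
Mul(Add(Function('Y')(-102, 61), -19253), Pow(Add(13391, -24735), -1)) = Mul(Add(-102, -19253), Pow(Add(13391, -24735), -1)) = Mul(-19355, Pow(-11344, -1)) = Mul(-19355, Rational(-1, 11344)) = Rational(19355, 11344)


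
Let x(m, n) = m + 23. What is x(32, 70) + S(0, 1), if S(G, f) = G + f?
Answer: 56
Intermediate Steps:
x(m, n) = 23 + m
x(32, 70) + S(0, 1) = (23 + 32) + (0 + 1) = 55 + 1 = 56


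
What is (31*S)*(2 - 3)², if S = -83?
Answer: -2573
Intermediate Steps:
(31*S)*(2 - 3)² = (31*(-83))*(2 - 3)² = -2573*(-1)² = -2573*1 = -2573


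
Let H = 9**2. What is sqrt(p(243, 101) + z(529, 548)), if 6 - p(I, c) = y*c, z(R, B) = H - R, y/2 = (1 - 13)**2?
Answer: I*sqrt(29530) ≈ 171.84*I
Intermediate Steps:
y = 288 (y = 2*(1 - 13)**2 = 2*(-12)**2 = 2*144 = 288)
H = 81
z(R, B) = 81 - R
p(I, c) = 6 - 288*c
sqrt(p(243, 101) + z(529, 548)) = sqrt((6 - 288*101) + (81 - 1*529)) = sqrt((6 - 29088) + (81 - 529)) = sqrt(-29082 - 448) = sqrt(-29530) = I*sqrt(29530)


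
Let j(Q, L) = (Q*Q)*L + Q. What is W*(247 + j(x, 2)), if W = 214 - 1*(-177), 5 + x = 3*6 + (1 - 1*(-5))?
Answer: 386308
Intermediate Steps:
x = 19 (x = -5 + (3*6 + (1 - 1*(-5))) = -5 + (18 + (1 + 5)) = -5 + (18 + 6) = -5 + 24 = 19)
W = 391 (W = 214 + 177 = 391)
j(Q, L) = Q + L*Q**2 (j(Q, L) = Q**2*L + Q = L*Q**2 + Q = Q + L*Q**2)
W*(247 + j(x, 2)) = 391*(247 + 19*(1 + 2*19)) = 391*(247 + 19*(1 + 38)) = 391*(247 + 19*39) = 391*(247 + 741) = 391*988 = 386308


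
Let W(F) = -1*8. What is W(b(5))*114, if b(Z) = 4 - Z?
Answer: -912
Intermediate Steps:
W(F) = -8
W(b(5))*114 = -8*114 = -912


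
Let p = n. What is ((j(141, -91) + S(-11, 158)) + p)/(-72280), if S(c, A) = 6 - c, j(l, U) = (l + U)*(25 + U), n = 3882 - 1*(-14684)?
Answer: -15283/72280 ≈ -0.21144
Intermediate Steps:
n = 18566 (n = 3882 + 14684 = 18566)
p = 18566
j(l, U) = (25 + U)*(U + l) (j(l, U) = (U + l)*(25 + U) = (25 + U)*(U + l))
((j(141, -91) + S(-11, 158)) + p)/(-72280) = ((((-91)**2 + 25*(-91) + 25*141 - 91*141) + (6 - 1*(-11))) + 18566)/(-72280) = (((8281 - 2275 + 3525 - 12831) + (6 + 11)) + 18566)*(-1/72280) = ((-3300 + 17) + 18566)*(-1/72280) = (-3283 + 18566)*(-1/72280) = 15283*(-1/72280) = -15283/72280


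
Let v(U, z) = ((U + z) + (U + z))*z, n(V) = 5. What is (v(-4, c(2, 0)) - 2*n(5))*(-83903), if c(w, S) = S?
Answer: 839030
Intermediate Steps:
v(U, z) = z*(2*U + 2*z) (v(U, z) = (2*U + 2*z)*z = z*(2*U + 2*z))
(v(-4, c(2, 0)) - 2*n(5))*(-83903) = (2*0*(-4 + 0) - 2*5)*(-83903) = (2*0*(-4) - 10)*(-83903) = (0 - 10)*(-83903) = -10*(-83903) = 839030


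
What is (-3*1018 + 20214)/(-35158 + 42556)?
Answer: 2860/1233 ≈ 2.3195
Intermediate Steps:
(-3*1018 + 20214)/(-35158 + 42556) = (-3054 + 20214)/7398 = 17160*(1/7398) = 2860/1233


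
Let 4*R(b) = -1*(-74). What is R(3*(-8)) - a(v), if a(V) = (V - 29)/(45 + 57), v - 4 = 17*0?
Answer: 956/51 ≈ 18.745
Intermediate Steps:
R(b) = 37/2 (R(b) = (-1*(-74))/4 = (1/4)*74 = 37/2)
v = 4 (v = 4 + 17*0 = 4 + 0 = 4)
a(V) = -29/102 + V/102 (a(V) = (-29 + V)/102 = (-29 + V)*(1/102) = -29/102 + V/102)
R(3*(-8)) - a(v) = 37/2 - (-29/102 + (1/102)*4) = 37/2 - (-29/102 + 2/51) = 37/2 - 1*(-25/102) = 37/2 + 25/102 = 956/51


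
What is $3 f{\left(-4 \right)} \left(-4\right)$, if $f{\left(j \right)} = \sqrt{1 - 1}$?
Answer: $0$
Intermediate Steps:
$f{\left(j \right)} = 0$ ($f{\left(j \right)} = \sqrt{0} = 0$)
$3 f{\left(-4 \right)} \left(-4\right) = 3 \cdot 0 \left(-4\right) = 0 \left(-4\right) = 0$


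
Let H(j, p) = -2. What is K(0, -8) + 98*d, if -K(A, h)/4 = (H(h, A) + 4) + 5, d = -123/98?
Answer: -151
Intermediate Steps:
d = -123/98 (d = -123*1/98 = -123/98 ≈ -1.2551)
K(A, h) = -28 (K(A, h) = -4*((-2 + 4) + 5) = -4*(2 + 5) = -4*7 = -28)
K(0, -8) + 98*d = -28 + 98*(-123/98) = -28 - 123 = -151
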